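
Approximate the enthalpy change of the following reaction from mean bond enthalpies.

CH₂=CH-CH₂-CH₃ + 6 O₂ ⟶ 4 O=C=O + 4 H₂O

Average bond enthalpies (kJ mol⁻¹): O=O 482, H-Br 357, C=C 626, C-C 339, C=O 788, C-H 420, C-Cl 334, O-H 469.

ΔH ≈ −2500 kJ

Bonds broken (reactants):
  C-C: 2 × 339 = 678
  C-H: 8 × 420 = 3360
  C=C: 1 × 626 = 626
  O=O: 6 × 482 = 2892
  Σ(broken) = 7556 kJ
Bonds formed (products):
  C=O: 8 × 788 = 6304
  O-H: 8 × 469 = 3752
  Σ(formed) = 10056 kJ
ΔH = Σ(broken) − Σ(formed) = 7556 − 10056 = −2500 kJ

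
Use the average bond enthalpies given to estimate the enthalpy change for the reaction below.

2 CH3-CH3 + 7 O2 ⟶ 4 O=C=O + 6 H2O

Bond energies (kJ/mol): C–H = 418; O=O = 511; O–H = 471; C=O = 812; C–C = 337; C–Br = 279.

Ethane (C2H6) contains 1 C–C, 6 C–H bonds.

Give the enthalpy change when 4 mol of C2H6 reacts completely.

ΔH = −5762 kJ

Bonds broken (reactants):
  C–C: 2 × 337 = 674
  C–H: 12 × 418 = 5016
  O=O: 7 × 511 = 3577
  Σ(broken) = 9267 kJ
Bonds formed (products):
  C=O: 8 × 812 = 6496
  O–H: 12 × 471 = 5652
  Σ(formed) = 12148 kJ
ΔH = Σ(broken) − Σ(formed) = 9267 − 12148 = −2881 kJ
For 2× the reaction as written: 2 × (−2881) = −5762 kJ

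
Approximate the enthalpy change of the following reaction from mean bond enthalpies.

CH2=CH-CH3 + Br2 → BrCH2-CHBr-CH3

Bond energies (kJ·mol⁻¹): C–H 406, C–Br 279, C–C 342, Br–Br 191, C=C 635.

Bonds broken (reactants):
  Br–Br: 1 × 191 = 191
  C–C: 1 × 342 = 342
  C–H: 6 × 406 = 2436
  C=C: 1 × 635 = 635
  Σ(broken) = 3604 kJ
Bonds formed (products):
  C–Br: 2 × 279 = 558
  C–C: 2 × 342 = 684
  C–H: 6 × 406 = 2436
  Σ(formed) = 3678 kJ
ΔH = Σ(broken) − Σ(formed) = 3604 − 3678 = −74 kJ

ΔH ≈ −74 kJ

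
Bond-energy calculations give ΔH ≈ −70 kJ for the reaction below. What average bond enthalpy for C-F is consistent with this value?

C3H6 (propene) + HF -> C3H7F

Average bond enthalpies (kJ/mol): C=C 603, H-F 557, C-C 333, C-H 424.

D(C-F) ≈ 473 kJ/mol

Let D be the C-F bond energy.
Σ(broken) = 1×333 + 6×424 + 1×603 + 1×557 = 4037
Σ(formed) = 2×333 + 1×D + 7×424 = 3634 + D
ΔH = Σ(broken) − Σ(formed) = (4037) − (3634 + D) = +403 − D
Setting this equal to −70 kJ gives D = 473 kJ/mol.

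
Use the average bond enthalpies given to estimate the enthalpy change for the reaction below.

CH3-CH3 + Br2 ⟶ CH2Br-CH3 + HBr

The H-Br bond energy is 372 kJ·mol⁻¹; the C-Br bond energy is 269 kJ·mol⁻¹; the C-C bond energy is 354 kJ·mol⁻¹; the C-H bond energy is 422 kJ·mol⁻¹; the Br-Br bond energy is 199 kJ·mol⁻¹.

ΔH ≈ −20 kJ

Bonds broken (reactants):
  Br-Br: 1 × 199 = 199
  C-C: 1 × 354 = 354
  C-H: 6 × 422 = 2532
  Σ(broken) = 3085 kJ
Bonds formed (products):
  C-Br: 1 × 269 = 269
  C-C: 1 × 354 = 354
  C-H: 5 × 422 = 2110
  H-Br: 1 × 372 = 372
  Σ(formed) = 3105 kJ
ΔH = Σ(broken) − Σ(formed) = 3085 − 3105 = −20 kJ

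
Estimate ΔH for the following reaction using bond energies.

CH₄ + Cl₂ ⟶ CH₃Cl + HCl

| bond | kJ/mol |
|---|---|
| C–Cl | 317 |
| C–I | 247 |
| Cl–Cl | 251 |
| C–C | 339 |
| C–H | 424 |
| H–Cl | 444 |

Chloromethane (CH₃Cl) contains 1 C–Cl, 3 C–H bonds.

ΔH ≈ −86 kJ

Bonds broken (reactants):
  C–H: 4 × 424 = 1696
  Cl–Cl: 1 × 251 = 251
  Σ(broken) = 1947 kJ
Bonds formed (products):
  C–Cl: 1 × 317 = 317
  C–H: 3 × 424 = 1272
  H–Cl: 1 × 444 = 444
  Σ(formed) = 2033 kJ
ΔH = Σ(broken) − Σ(formed) = 1947 − 2033 = −86 kJ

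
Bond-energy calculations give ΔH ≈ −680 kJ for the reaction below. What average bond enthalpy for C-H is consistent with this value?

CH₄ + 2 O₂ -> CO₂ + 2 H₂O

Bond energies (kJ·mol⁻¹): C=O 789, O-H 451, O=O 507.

Let D be the C-H bond energy.
Σ(broken) = 4×D + 2×507 = 1014 + 4D
Σ(formed) = 2×789 + 4×451 = 3382
ΔH = Σ(broken) − Σ(formed) = (1014 + 4D) − (3382) = −2368 + 4D
Setting this equal to −680 kJ gives 4D = 1688, so D = 422 kJ/mol.

D(C-H) ≈ 422 kJ/mol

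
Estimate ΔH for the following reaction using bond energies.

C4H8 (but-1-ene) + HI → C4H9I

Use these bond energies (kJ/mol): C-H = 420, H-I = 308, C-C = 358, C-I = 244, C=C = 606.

ΔH ≈ −108 kJ

Bonds broken (reactants):
  C-C: 2 × 358 = 716
  C-H: 8 × 420 = 3360
  C=C: 1 × 606 = 606
  H-I: 1 × 308 = 308
  Σ(broken) = 4990 kJ
Bonds formed (products):
  C-C: 3 × 358 = 1074
  C-H: 9 × 420 = 3780
  C-I: 1 × 244 = 244
  Σ(formed) = 5098 kJ
ΔH = Σ(broken) − Σ(formed) = 4990 − 5098 = −108 kJ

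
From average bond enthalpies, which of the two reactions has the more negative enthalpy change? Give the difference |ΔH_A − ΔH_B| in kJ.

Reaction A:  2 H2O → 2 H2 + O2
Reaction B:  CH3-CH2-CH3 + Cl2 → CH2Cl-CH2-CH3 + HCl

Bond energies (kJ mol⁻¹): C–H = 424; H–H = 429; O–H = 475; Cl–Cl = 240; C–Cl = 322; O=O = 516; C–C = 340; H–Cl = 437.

Reaction A:
  Bonds broken (reactants):
    O–H: 4 × 475 = 1900
    Σ(broken) = 1900 kJ
  Bonds formed (products):
    H–H: 2 × 429 = 858
    O=O: 1 × 516 = 516
    Σ(formed) = 1374 kJ
  ΔH_A = 1900 − 1374 = +526 kJ
Reaction B:
  Bonds broken (reactants):
    C–C: 2 × 340 = 680
    C–H: 8 × 424 = 3392
    Cl–Cl: 1 × 240 = 240
    Σ(broken) = 4312 kJ
  Bonds formed (products):
    C–C: 2 × 340 = 680
    C–Cl: 1 × 322 = 322
    C–H: 7 × 424 = 2968
    H–Cl: 1 × 437 = 437
    Σ(formed) = 4407 kJ
  ΔH_B = 4312 − 4407 = −95 kJ
ΔH_A − ΔH_B = +621 kJ, so reaction B has the more negative ΔH; |ΔH_A − ΔH_B| = 621 kJ.

Reaction B, by 621 kJ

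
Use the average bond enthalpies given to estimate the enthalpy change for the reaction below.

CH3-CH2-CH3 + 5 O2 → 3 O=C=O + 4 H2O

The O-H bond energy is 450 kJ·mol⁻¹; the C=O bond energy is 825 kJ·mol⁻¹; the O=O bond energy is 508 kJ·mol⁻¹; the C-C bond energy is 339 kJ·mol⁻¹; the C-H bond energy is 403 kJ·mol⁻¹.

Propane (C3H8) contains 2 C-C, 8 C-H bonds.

Bonds broken (reactants):
  C-C: 2 × 339 = 678
  C-H: 8 × 403 = 3224
  O=O: 5 × 508 = 2540
  Σ(broken) = 6442 kJ
Bonds formed (products):
  C=O: 6 × 825 = 4950
  O-H: 8 × 450 = 3600
  Σ(formed) = 8550 kJ
ΔH = Σ(broken) − Σ(formed) = 6442 − 8550 = −2108 kJ

ΔH ≈ −2108 kJ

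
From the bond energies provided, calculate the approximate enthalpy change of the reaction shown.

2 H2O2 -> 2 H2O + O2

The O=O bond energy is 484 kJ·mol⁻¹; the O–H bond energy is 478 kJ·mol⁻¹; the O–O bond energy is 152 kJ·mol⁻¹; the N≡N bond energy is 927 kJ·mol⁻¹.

ΔH ≈ −180 kJ

Bonds broken (reactants):
  O–H: 4 × 478 = 1912
  O–O: 2 × 152 = 304
  Σ(broken) = 2216 kJ
Bonds formed (products):
  O–H: 4 × 478 = 1912
  O=O: 1 × 484 = 484
  Σ(formed) = 2396 kJ
ΔH = Σ(broken) − Σ(formed) = 2216 − 2396 = −180 kJ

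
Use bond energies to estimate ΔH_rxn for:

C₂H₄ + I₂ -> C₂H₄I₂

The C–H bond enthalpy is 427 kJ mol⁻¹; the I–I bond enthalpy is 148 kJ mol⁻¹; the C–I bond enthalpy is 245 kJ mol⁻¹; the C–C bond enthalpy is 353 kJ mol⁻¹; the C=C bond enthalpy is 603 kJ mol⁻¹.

Bonds broken (reactants):
  C–H: 4 × 427 = 1708
  C=C: 1 × 603 = 603
  I–I: 1 × 148 = 148
  Σ(broken) = 2459 kJ
Bonds formed (products):
  C–C: 1 × 353 = 353
  C–H: 4 × 427 = 1708
  C–I: 2 × 245 = 490
  Σ(formed) = 2551 kJ
ΔH = Σ(broken) − Σ(formed) = 2459 − 2551 = −92 kJ

ΔH ≈ −92 kJ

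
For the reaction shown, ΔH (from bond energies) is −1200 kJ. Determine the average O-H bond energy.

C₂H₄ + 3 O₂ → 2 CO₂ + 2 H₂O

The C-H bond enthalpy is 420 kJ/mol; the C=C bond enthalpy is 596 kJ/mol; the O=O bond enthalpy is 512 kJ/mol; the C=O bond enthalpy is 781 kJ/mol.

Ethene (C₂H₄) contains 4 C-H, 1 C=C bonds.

Let D be the O-H bond energy.
Σ(broken) = 4×420 + 1×596 + 3×512 = 3812
Σ(formed) = 4×781 + 4×D = 3124 + 4D
ΔH = Σ(broken) − Σ(formed) = (3812) − (3124 + 4D) = +688 − 4D
Setting this equal to −1200 kJ gives 4D = 1888, so D = 472 kJ/mol.

D(O-H) ≈ 472 kJ/mol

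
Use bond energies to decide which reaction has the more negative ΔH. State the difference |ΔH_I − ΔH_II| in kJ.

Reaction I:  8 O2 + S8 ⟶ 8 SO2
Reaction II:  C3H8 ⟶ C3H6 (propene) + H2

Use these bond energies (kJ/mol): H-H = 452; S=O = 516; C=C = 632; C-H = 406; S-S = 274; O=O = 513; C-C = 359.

Reaction I:
  Bonds broken (reactants):
    O=O: 8 × 513 = 4104
    S-S: 8 × 274 = 2192
    Σ(broken) = 6296 kJ
  Bonds formed (products):
    S=O: 16 × 516 = 8256
    Σ(formed) = 8256 kJ
  ΔH_I = 6296 − 8256 = −1960 kJ
Reaction II:
  Bonds broken (reactants):
    C-C: 2 × 359 = 718
    C-H: 8 × 406 = 3248
    Σ(broken) = 3966 kJ
  Bonds formed (products):
    C-C: 1 × 359 = 359
    C-H: 6 × 406 = 2436
    C=C: 1 × 632 = 632
    H-H: 1 × 452 = 452
    Σ(formed) = 3879 kJ
  ΔH_II = 3966 − 3879 = +87 kJ
ΔH_I − ΔH_II = −2047 kJ, so reaction I has the more negative ΔH; |ΔH_I − ΔH_II| = 2047 kJ.

Reaction I, by 2047 kJ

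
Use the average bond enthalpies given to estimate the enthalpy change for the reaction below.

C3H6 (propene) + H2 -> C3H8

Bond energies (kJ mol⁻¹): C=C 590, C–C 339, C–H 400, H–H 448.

Bonds broken (reactants):
  C–C: 1 × 339 = 339
  C–H: 6 × 400 = 2400
  C=C: 1 × 590 = 590
  H–H: 1 × 448 = 448
  Σ(broken) = 3777 kJ
Bonds formed (products):
  C–C: 2 × 339 = 678
  C–H: 8 × 400 = 3200
  Σ(formed) = 3878 kJ
ΔH = Σ(broken) − Σ(formed) = 3777 − 3878 = −101 kJ

ΔH ≈ −101 kJ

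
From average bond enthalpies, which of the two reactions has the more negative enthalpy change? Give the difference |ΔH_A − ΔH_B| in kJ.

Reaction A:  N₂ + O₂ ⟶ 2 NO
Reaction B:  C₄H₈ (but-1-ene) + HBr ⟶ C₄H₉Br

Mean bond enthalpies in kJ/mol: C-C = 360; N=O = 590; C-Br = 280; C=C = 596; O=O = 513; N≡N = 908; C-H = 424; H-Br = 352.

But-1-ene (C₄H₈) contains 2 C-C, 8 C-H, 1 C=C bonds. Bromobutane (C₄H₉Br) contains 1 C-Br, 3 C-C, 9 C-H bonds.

Reaction A:
  Bonds broken (reactants):
    N≡N: 1 × 908 = 908
    O=O: 1 × 513 = 513
    Σ(broken) = 1421 kJ
  Bonds formed (products):
    N=O: 2 × 590 = 1180
    Σ(formed) = 1180 kJ
  ΔH_A = 1421 − 1180 = +241 kJ
Reaction B:
  Bonds broken (reactants):
    C-C: 2 × 360 = 720
    C-H: 8 × 424 = 3392
    C=C: 1 × 596 = 596
    H-Br: 1 × 352 = 352
    Σ(broken) = 5060 kJ
  Bonds formed (products):
    C-Br: 1 × 280 = 280
    C-C: 3 × 360 = 1080
    C-H: 9 × 424 = 3816
    Σ(formed) = 5176 kJ
  ΔH_B = 5060 − 5176 = −116 kJ
ΔH_A − ΔH_B = +357 kJ, so reaction B has the more negative ΔH; |ΔH_A − ΔH_B| = 357 kJ.

Reaction B, by 357 kJ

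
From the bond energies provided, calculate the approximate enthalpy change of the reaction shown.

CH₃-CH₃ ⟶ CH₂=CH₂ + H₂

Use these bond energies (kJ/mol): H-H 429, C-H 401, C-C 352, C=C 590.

ΔH ≈ +135 kJ

Bonds broken (reactants):
  C-C: 1 × 352 = 352
  C-H: 6 × 401 = 2406
  Σ(broken) = 2758 kJ
Bonds formed (products):
  C-H: 4 × 401 = 1604
  C=C: 1 × 590 = 590
  H-H: 1 × 429 = 429
  Σ(formed) = 2623 kJ
ΔH = Σ(broken) − Σ(formed) = 2758 − 2623 = +135 kJ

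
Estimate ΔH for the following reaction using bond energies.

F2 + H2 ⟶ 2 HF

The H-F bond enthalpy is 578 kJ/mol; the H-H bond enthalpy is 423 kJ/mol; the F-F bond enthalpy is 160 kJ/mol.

Bonds broken (reactants):
  F-F: 1 × 160 = 160
  H-H: 1 × 423 = 423
  Σ(broken) = 583 kJ
Bonds formed (products):
  H-F: 2 × 578 = 1156
  Σ(formed) = 1156 kJ
ΔH = Σ(broken) − Σ(formed) = 583 − 1156 = −573 kJ

ΔH ≈ −573 kJ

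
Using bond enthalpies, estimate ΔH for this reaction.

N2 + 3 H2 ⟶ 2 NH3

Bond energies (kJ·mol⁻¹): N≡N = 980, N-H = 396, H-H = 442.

Bonds broken (reactants):
  H-H: 3 × 442 = 1326
  N≡N: 1 × 980 = 980
  Σ(broken) = 2306 kJ
Bonds formed (products):
  N-H: 6 × 396 = 2376
  Σ(formed) = 2376 kJ
ΔH = Σ(broken) − Σ(formed) = 2306 − 2376 = −70 kJ

ΔH ≈ −70 kJ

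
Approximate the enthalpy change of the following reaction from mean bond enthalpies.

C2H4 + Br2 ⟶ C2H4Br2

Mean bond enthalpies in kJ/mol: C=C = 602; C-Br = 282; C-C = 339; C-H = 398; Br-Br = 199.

Bonds broken (reactants):
  Br-Br: 1 × 199 = 199
  C-H: 4 × 398 = 1592
  C=C: 1 × 602 = 602
  Σ(broken) = 2393 kJ
Bonds formed (products):
  C-Br: 2 × 282 = 564
  C-C: 1 × 339 = 339
  C-H: 4 × 398 = 1592
  Σ(formed) = 2495 kJ
ΔH = Σ(broken) − Σ(formed) = 2393 − 2495 = −102 kJ

ΔH ≈ −102 kJ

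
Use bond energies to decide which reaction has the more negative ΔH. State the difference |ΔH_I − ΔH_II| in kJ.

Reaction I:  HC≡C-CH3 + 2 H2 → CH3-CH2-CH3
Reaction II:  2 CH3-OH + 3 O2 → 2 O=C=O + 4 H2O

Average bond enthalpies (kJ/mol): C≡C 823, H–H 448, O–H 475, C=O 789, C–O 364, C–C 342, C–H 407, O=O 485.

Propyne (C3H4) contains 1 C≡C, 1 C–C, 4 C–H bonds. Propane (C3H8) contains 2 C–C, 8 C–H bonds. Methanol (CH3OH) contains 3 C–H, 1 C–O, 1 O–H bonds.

Reaction I:
  Bonds broken (reactants):
    C≡C: 1 × 823 = 823
    C–C: 1 × 342 = 342
    C–H: 4 × 407 = 1628
    H–H: 2 × 448 = 896
    Σ(broken) = 3689 kJ
  Bonds formed (products):
    C–C: 2 × 342 = 684
    C–H: 8 × 407 = 3256
    Σ(formed) = 3940 kJ
  ΔH_I = 3689 − 3940 = −251 kJ
Reaction II:
  Bonds broken (reactants):
    C–H: 6 × 407 = 2442
    C–O: 2 × 364 = 728
    O–H: 2 × 475 = 950
    O=O: 3 × 485 = 1455
    Σ(broken) = 5575 kJ
  Bonds formed (products):
    C=O: 4 × 789 = 3156
    O–H: 8 × 475 = 3800
    Σ(formed) = 6956 kJ
  ΔH_II = 5575 − 6956 = −1381 kJ
ΔH_I − ΔH_II = +1130 kJ, so reaction II has the more negative ΔH; |ΔH_I − ΔH_II| = 1130 kJ.

Reaction II, by 1130 kJ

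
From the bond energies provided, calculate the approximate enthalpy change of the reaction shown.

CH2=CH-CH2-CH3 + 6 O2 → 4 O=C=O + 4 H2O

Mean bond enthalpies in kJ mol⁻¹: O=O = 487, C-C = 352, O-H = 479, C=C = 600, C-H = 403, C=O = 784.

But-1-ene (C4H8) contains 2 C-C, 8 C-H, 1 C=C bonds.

Bonds broken (reactants):
  C-C: 2 × 352 = 704
  C-H: 8 × 403 = 3224
  C=C: 1 × 600 = 600
  O=O: 6 × 487 = 2922
  Σ(broken) = 7450 kJ
Bonds formed (products):
  C=O: 8 × 784 = 6272
  O-H: 8 × 479 = 3832
  Σ(formed) = 10104 kJ
ΔH = Σ(broken) − Σ(formed) = 7450 − 10104 = −2654 kJ

ΔH ≈ −2654 kJ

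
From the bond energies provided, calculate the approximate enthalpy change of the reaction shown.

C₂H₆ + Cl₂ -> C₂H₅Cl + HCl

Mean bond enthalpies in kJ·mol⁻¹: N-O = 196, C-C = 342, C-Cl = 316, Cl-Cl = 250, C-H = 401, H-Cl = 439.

ΔH ≈ −104 kJ

Bonds broken (reactants):
  C-C: 1 × 342 = 342
  C-H: 6 × 401 = 2406
  Cl-Cl: 1 × 250 = 250
  Σ(broken) = 2998 kJ
Bonds formed (products):
  C-C: 1 × 342 = 342
  C-Cl: 1 × 316 = 316
  C-H: 5 × 401 = 2005
  H-Cl: 1 × 439 = 439
  Σ(formed) = 3102 kJ
ΔH = Σ(broken) − Σ(formed) = 2998 − 3102 = −104 kJ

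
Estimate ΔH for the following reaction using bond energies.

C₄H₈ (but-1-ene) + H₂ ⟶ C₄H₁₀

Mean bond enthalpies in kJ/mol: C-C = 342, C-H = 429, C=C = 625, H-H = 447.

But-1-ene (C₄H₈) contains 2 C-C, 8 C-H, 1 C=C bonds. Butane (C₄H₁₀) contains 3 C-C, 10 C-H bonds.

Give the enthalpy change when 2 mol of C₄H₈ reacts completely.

Bonds broken (reactants):
  C-C: 2 × 342 = 684
  C-H: 8 × 429 = 3432
  C=C: 1 × 625 = 625
  H-H: 1 × 447 = 447
  Σ(broken) = 5188 kJ
Bonds formed (products):
  C-C: 3 × 342 = 1026
  C-H: 10 × 429 = 4290
  Σ(formed) = 5316 kJ
ΔH = Σ(broken) − Σ(formed) = 5188 − 5316 = −128 kJ
For 2× the reaction as written: 2 × (−128) = −256 kJ

ΔH = −256 kJ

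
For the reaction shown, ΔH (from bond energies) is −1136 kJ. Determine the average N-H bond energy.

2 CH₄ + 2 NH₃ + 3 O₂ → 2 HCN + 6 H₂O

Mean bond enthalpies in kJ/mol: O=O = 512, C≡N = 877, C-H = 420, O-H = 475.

Let D be the N-H bond energy.
Σ(broken) = 8×420 + 6×D + 3×512 = 4896 + 6D
Σ(formed) = 2×877 + 2×420 + 12×475 = 8294
ΔH = Σ(broken) − Σ(formed) = (4896 + 6D) − (8294) = −3398 + 6D
Setting this equal to −1136 kJ gives 6D = 2262, so D = 377 kJ/mol.

D(N-H) ≈ 377 kJ/mol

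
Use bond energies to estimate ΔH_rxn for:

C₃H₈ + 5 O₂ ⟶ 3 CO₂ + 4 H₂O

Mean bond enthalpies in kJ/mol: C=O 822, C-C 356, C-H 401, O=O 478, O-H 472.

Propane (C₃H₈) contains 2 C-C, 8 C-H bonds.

ΔH ≈ −2398 kJ

Bonds broken (reactants):
  C-C: 2 × 356 = 712
  C-H: 8 × 401 = 3208
  O=O: 5 × 478 = 2390
  Σ(broken) = 6310 kJ
Bonds formed (products):
  C=O: 6 × 822 = 4932
  O-H: 8 × 472 = 3776
  Σ(formed) = 8708 kJ
ΔH = Σ(broken) − Σ(formed) = 6310 − 8708 = −2398 kJ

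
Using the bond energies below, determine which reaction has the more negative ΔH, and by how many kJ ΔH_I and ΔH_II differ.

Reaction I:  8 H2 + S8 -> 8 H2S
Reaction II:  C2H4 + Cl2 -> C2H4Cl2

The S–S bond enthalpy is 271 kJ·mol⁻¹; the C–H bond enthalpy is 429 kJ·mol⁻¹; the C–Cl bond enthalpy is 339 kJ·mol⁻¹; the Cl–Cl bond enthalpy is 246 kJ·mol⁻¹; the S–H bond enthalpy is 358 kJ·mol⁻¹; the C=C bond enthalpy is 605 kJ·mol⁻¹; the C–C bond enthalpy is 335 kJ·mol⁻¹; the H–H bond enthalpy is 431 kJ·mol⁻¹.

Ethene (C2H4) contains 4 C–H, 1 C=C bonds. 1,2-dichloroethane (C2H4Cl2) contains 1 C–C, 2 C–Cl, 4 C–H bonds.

Reaction I:
  Bonds broken (reactants):
    H–H: 8 × 431 = 3448
    S–S: 8 × 271 = 2168
    Σ(broken) = 5616 kJ
  Bonds formed (products):
    S–H: 16 × 358 = 5728
    Σ(formed) = 5728 kJ
  ΔH_I = 5616 − 5728 = −112 kJ
Reaction II:
  Bonds broken (reactants):
    C–H: 4 × 429 = 1716
    C=C: 1 × 605 = 605
    Cl–Cl: 1 × 246 = 246
    Σ(broken) = 2567 kJ
  Bonds formed (products):
    C–C: 1 × 335 = 335
    C–Cl: 2 × 339 = 678
    C–H: 4 × 429 = 1716
    Σ(formed) = 2729 kJ
  ΔH_II = 2567 − 2729 = −162 kJ
ΔH_I − ΔH_II = +50 kJ, so reaction II has the more negative ΔH; |ΔH_I − ΔH_II| = 50 kJ.

Reaction II, by 50 kJ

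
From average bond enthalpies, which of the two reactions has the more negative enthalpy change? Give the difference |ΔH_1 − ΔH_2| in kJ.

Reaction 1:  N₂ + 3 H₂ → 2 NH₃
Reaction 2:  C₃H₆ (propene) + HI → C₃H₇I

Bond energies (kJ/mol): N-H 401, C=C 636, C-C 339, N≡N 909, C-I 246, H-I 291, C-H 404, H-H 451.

Reaction 1:
  Bonds broken (reactants):
    H-H: 3 × 451 = 1353
    N≡N: 1 × 909 = 909
    Σ(broken) = 2262 kJ
  Bonds formed (products):
    N-H: 6 × 401 = 2406
    Σ(formed) = 2406 kJ
  ΔH_1 = 2262 − 2406 = −144 kJ
Reaction 2:
  Bonds broken (reactants):
    C-C: 1 × 339 = 339
    C-H: 6 × 404 = 2424
    C=C: 1 × 636 = 636
    H-I: 1 × 291 = 291
    Σ(broken) = 3690 kJ
  Bonds formed (products):
    C-C: 2 × 339 = 678
    C-H: 7 × 404 = 2828
    C-I: 1 × 246 = 246
    Σ(formed) = 3752 kJ
  ΔH_2 = 3690 − 3752 = −62 kJ
ΔH_1 − ΔH_2 = −82 kJ, so reaction 1 has the more negative ΔH; |ΔH_1 − ΔH_2| = 82 kJ.

Reaction 1, by 82 kJ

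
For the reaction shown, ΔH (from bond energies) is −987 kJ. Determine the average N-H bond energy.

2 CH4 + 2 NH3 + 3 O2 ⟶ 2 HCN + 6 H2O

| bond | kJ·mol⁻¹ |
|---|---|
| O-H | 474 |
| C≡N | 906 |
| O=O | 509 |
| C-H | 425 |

Let D be the N-H bond energy.
Σ(broken) = 8×425 + 6×D + 3×509 = 4927 + 6D
Σ(formed) = 2×906 + 2×425 + 12×474 = 8350
ΔH = Σ(broken) − Σ(formed) = (4927 + 6D) − (8350) = −3423 + 6D
Setting this equal to −987 kJ gives 6D = 2436, so D = 406 kJ/mol.

D(N-H) ≈ 406 kJ/mol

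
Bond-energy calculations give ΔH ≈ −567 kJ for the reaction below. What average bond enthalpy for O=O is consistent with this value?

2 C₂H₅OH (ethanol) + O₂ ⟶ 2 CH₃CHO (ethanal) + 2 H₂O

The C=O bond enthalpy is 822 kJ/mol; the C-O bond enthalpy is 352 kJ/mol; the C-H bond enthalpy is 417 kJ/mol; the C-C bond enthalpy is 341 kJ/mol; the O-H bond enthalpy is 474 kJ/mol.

Let D be the O=O bond energy.
Σ(broken) = 2×341 + 10×417 + 2×352 + 2×474 + 1×D = 6504 + D
Σ(formed) = 2×341 + 8×417 + 2×822 + 4×474 = 7558
ΔH = Σ(broken) − Σ(formed) = (6504 + D) − (7558) = −1054 + D
Setting this equal to −567 kJ gives D = 487 kJ/mol.

D(O=O) ≈ 487 kJ/mol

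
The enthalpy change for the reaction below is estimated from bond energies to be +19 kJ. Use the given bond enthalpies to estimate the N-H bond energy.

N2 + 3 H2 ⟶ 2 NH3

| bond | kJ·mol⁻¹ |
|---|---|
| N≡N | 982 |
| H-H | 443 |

Let D be the N-H bond energy.
Σ(broken) = 3×443 + 1×982 = 2311
Σ(formed) = 6×D = 6D
ΔH = Σ(broken) − Σ(formed) = (2311) − (6D) = +2311 − 6D
Setting this equal to +19 kJ gives 6D = 2292, so D = 382 kJ/mol.

D(N-H) ≈ 382 kJ/mol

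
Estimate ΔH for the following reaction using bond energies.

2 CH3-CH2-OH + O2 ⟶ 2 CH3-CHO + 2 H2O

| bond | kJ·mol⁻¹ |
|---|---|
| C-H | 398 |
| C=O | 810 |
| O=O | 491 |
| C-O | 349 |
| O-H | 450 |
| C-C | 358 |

Bonds broken (reactants):
  C-C: 2 × 358 = 716
  C-H: 10 × 398 = 3980
  C-O: 2 × 349 = 698
  O-H: 2 × 450 = 900
  O=O: 1 × 491 = 491
  Σ(broken) = 6785 kJ
Bonds formed (products):
  C-C: 2 × 358 = 716
  C-H: 8 × 398 = 3184
  C=O: 2 × 810 = 1620
  O-H: 4 × 450 = 1800
  Σ(formed) = 7320 kJ
ΔH = Σ(broken) − Σ(formed) = 6785 − 7320 = −535 kJ

ΔH ≈ −535 kJ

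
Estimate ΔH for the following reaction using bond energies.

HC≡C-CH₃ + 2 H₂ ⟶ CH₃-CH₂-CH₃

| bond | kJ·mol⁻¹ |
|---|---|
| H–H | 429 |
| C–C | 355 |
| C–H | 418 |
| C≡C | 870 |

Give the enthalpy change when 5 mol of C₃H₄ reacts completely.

ΔH = −1495 kJ

Bonds broken (reactants):
  C≡C: 1 × 870 = 870
  C–C: 1 × 355 = 355
  C–H: 4 × 418 = 1672
  H–H: 2 × 429 = 858
  Σ(broken) = 3755 kJ
Bonds formed (products):
  C–C: 2 × 355 = 710
  C–H: 8 × 418 = 3344
  Σ(formed) = 4054 kJ
ΔH = Σ(broken) − Σ(formed) = 3755 − 4054 = −299 kJ
For 5× the reaction as written: 5 × (−299) = −1495 kJ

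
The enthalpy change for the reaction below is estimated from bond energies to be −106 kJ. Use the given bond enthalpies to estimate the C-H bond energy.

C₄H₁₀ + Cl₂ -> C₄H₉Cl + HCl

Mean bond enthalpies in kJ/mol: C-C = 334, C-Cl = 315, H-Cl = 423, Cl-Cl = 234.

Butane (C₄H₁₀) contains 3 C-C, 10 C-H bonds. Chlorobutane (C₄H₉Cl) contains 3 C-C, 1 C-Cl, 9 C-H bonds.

Let D be the C-H bond energy.
Σ(broken) = 3×334 + 10×D + 1×234 = 1236 + 10D
Σ(formed) = 3×334 + 1×315 + 9×D + 1×423 = 1740 + 9D
ΔH = Σ(broken) − Σ(formed) = (1236 + 10D) − (1740 + 9D) = −504 + D
Setting this equal to −106 kJ gives D = 398 kJ/mol.

D(C-H) ≈ 398 kJ/mol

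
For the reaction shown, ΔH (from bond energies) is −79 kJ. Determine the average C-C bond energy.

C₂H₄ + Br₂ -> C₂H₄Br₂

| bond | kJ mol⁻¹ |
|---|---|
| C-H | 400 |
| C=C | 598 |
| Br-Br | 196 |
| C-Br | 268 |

D(C-C) ≈ 337 kJ/mol

Let D be the C-C bond energy.
Σ(broken) = 1×196 + 4×400 + 1×598 = 2394
Σ(formed) = 2×268 + 1×D + 4×400 = 2136 + D
ΔH = Σ(broken) − Σ(formed) = (2394) − (2136 + D) = +258 − D
Setting this equal to −79 kJ gives D = 337 kJ/mol.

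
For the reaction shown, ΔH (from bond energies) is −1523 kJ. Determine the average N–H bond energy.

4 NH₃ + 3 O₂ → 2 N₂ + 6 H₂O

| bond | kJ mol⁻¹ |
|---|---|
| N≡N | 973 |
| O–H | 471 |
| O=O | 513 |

D(N–H) ≈ 378 kJ/mol

Let D be the N–H bond energy.
Σ(broken) = 12×D + 3×513 = 1539 + 12D
Σ(formed) = 2×973 + 12×471 = 7598
ΔH = Σ(broken) − Σ(formed) = (1539 + 12D) − (7598) = −6059 + 12D
Setting this equal to −1523 kJ gives 12D = 4536, so D = 378 kJ/mol.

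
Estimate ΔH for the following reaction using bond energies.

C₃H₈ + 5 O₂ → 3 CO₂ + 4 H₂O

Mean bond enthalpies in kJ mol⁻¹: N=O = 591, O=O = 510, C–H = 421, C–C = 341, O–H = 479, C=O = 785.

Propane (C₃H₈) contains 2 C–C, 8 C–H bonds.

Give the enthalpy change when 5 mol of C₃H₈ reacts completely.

ΔH = −9710 kJ

Bonds broken (reactants):
  C–C: 2 × 341 = 682
  C–H: 8 × 421 = 3368
  O=O: 5 × 510 = 2550
  Σ(broken) = 6600 kJ
Bonds formed (products):
  C=O: 6 × 785 = 4710
  O–H: 8 × 479 = 3832
  Σ(formed) = 8542 kJ
ΔH = Σ(broken) − Σ(formed) = 6600 − 8542 = −1942 kJ
For 5× the reaction as written: 5 × (−1942) = −9710 kJ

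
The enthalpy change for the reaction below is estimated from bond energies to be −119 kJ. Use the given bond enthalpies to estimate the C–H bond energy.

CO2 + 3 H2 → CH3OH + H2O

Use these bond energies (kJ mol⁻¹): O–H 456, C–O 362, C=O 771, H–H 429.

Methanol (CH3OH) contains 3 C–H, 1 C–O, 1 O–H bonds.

D(C–H) ≈ 406 kJ/mol

Let D be the C–H bond energy.
Σ(broken) = 2×771 + 3×429 = 2829
Σ(formed) = 3×D + 1×362 + 3×456 = 1730 + 3D
ΔH = Σ(broken) − Σ(formed) = (2829) − (1730 + 3D) = +1099 − 3D
Setting this equal to −119 kJ gives 3D = 1218, so D = 406 kJ/mol.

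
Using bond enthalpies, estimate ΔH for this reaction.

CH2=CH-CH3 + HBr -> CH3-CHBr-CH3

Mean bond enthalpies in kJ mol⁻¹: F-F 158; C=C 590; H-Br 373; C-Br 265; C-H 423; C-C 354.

ΔH ≈ −79 kJ

Bonds broken (reactants):
  C-C: 1 × 354 = 354
  C-H: 6 × 423 = 2538
  C=C: 1 × 590 = 590
  H-Br: 1 × 373 = 373
  Σ(broken) = 3855 kJ
Bonds formed (products):
  C-Br: 1 × 265 = 265
  C-C: 2 × 354 = 708
  C-H: 7 × 423 = 2961
  Σ(formed) = 3934 kJ
ΔH = Σ(broken) − Σ(formed) = 3855 − 3934 = −79 kJ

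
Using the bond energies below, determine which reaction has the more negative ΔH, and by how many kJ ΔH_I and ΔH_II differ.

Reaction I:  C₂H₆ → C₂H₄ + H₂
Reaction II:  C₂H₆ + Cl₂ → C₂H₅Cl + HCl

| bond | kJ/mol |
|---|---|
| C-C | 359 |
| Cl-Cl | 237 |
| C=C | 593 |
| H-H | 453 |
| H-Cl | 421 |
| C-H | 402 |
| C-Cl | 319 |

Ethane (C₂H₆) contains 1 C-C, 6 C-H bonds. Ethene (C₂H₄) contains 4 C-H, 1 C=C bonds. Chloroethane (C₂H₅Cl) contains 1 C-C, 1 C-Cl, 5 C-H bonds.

Reaction I:
  Bonds broken (reactants):
    C-C: 1 × 359 = 359
    C-H: 6 × 402 = 2412
    Σ(broken) = 2771 kJ
  Bonds formed (products):
    C-H: 4 × 402 = 1608
    C=C: 1 × 593 = 593
    H-H: 1 × 453 = 453
    Σ(formed) = 2654 kJ
  ΔH_I = 2771 − 2654 = +117 kJ
Reaction II:
  Bonds broken (reactants):
    C-C: 1 × 359 = 359
    C-H: 6 × 402 = 2412
    Cl-Cl: 1 × 237 = 237
    Σ(broken) = 3008 kJ
  Bonds formed (products):
    C-C: 1 × 359 = 359
    C-Cl: 1 × 319 = 319
    C-H: 5 × 402 = 2010
    H-Cl: 1 × 421 = 421
    Σ(formed) = 3109 kJ
  ΔH_II = 3008 − 3109 = −101 kJ
ΔH_I − ΔH_II = +218 kJ, so reaction II has the more negative ΔH; |ΔH_I − ΔH_II| = 218 kJ.

Reaction II, by 218 kJ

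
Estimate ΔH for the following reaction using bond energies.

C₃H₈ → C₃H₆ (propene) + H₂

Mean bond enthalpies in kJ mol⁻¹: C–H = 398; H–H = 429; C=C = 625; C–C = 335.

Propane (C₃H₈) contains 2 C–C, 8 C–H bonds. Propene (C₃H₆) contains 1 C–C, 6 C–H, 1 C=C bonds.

Bonds broken (reactants):
  C–C: 2 × 335 = 670
  C–H: 8 × 398 = 3184
  Σ(broken) = 3854 kJ
Bonds formed (products):
  C–C: 1 × 335 = 335
  C–H: 6 × 398 = 2388
  C=C: 1 × 625 = 625
  H–H: 1 × 429 = 429
  Σ(formed) = 3777 kJ
ΔH = Σ(broken) − Σ(formed) = 3854 − 3777 = +77 kJ

ΔH ≈ +77 kJ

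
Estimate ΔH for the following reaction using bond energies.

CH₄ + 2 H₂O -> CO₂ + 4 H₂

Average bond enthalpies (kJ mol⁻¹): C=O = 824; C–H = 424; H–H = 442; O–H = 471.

Bonds broken (reactants):
  C–H: 4 × 424 = 1696
  O–H: 4 × 471 = 1884
  Σ(broken) = 3580 kJ
Bonds formed (products):
  C=O: 2 × 824 = 1648
  H–H: 4 × 442 = 1768
  Σ(formed) = 3416 kJ
ΔH = Σ(broken) − Σ(formed) = 3580 − 3416 = +164 kJ

ΔH ≈ +164 kJ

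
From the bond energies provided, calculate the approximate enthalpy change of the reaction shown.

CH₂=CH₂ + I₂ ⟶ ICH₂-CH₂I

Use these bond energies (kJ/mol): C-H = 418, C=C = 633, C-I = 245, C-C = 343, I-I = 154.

ΔH ≈ −46 kJ

Bonds broken (reactants):
  C-H: 4 × 418 = 1672
  C=C: 1 × 633 = 633
  I-I: 1 × 154 = 154
  Σ(broken) = 2459 kJ
Bonds formed (products):
  C-C: 1 × 343 = 343
  C-H: 4 × 418 = 1672
  C-I: 2 × 245 = 490
  Σ(formed) = 2505 kJ
ΔH = Σ(broken) − Σ(formed) = 2459 − 2505 = −46 kJ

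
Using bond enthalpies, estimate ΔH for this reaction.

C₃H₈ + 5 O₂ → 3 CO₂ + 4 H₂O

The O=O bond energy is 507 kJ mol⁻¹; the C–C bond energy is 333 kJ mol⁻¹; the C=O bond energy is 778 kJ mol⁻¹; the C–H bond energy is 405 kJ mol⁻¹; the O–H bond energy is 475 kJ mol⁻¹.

Bonds broken (reactants):
  C–C: 2 × 333 = 666
  C–H: 8 × 405 = 3240
  O=O: 5 × 507 = 2535
  Σ(broken) = 6441 kJ
Bonds formed (products):
  C=O: 6 × 778 = 4668
  O–H: 8 × 475 = 3800
  Σ(formed) = 8468 kJ
ΔH = Σ(broken) − Σ(formed) = 6441 − 8468 = −2027 kJ

ΔH ≈ −2027 kJ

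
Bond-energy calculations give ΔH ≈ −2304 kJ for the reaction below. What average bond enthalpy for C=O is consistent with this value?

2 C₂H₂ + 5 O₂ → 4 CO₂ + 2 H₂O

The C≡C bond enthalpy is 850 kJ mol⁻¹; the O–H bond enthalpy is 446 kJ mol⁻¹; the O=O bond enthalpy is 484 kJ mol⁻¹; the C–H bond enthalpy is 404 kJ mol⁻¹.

D(C=O) ≈ 782 kJ/mol

Let D be the C=O bond energy.
Σ(broken) = 2×850 + 4×404 + 5×484 = 5736
Σ(formed) = 8×D + 4×446 = 1784 + 8D
ΔH = Σ(broken) − Σ(formed) = (5736) − (1784 + 8D) = +3952 − 8D
Setting this equal to −2304 kJ gives 8D = 6256, so D = 782 kJ/mol.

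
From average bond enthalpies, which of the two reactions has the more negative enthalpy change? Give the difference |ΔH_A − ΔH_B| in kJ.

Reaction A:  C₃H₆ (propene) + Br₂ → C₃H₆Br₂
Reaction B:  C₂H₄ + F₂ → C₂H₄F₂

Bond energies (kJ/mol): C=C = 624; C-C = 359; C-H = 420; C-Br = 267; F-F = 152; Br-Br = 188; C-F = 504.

Reaction B, by 510 kJ

Reaction A:
  Bonds broken (reactants):
    Br-Br: 1 × 188 = 188
    C-C: 1 × 359 = 359
    C-H: 6 × 420 = 2520
    C=C: 1 × 624 = 624
    Σ(broken) = 3691 kJ
  Bonds formed (products):
    C-Br: 2 × 267 = 534
    C-C: 2 × 359 = 718
    C-H: 6 × 420 = 2520
    Σ(formed) = 3772 kJ
  ΔH_A = 3691 − 3772 = −81 kJ
Reaction B:
  Bonds broken (reactants):
    C-H: 4 × 420 = 1680
    C=C: 1 × 624 = 624
    F-F: 1 × 152 = 152
    Σ(broken) = 2456 kJ
  Bonds formed (products):
    C-C: 1 × 359 = 359
    C-F: 2 × 504 = 1008
    C-H: 4 × 420 = 1680
    Σ(formed) = 3047 kJ
  ΔH_B = 2456 − 3047 = −591 kJ
ΔH_A − ΔH_B = +510 kJ, so reaction B has the more negative ΔH; |ΔH_A − ΔH_B| = 510 kJ.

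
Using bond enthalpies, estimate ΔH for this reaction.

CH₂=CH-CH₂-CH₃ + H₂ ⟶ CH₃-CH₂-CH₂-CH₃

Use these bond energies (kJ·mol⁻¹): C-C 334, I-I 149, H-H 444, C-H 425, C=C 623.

Bonds broken (reactants):
  C-C: 2 × 334 = 668
  C-H: 8 × 425 = 3400
  C=C: 1 × 623 = 623
  H-H: 1 × 444 = 444
  Σ(broken) = 5135 kJ
Bonds formed (products):
  C-C: 3 × 334 = 1002
  C-H: 10 × 425 = 4250
  Σ(formed) = 5252 kJ
ΔH = Σ(broken) − Σ(formed) = 5135 − 5252 = −117 kJ

ΔH ≈ −117 kJ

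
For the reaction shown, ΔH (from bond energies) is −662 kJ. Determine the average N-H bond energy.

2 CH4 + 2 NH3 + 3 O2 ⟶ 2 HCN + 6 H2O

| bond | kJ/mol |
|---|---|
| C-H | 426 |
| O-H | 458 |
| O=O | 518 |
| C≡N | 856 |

Let D be the N-H bond energy.
Σ(broken) = 8×426 + 6×D + 3×518 = 4962 + 6D
Σ(formed) = 2×856 + 2×426 + 12×458 = 8060
ΔH = Σ(broken) − Σ(formed) = (4962 + 6D) − (8060) = −3098 + 6D
Setting this equal to −662 kJ gives 6D = 2436, so D = 406 kJ/mol.

D(N-H) ≈ 406 kJ/mol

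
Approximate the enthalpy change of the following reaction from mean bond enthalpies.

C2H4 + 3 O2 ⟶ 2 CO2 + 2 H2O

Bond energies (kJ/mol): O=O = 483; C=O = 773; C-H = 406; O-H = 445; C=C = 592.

ΔH ≈ −1207 kJ

Bonds broken (reactants):
  C-H: 4 × 406 = 1624
  C=C: 1 × 592 = 592
  O=O: 3 × 483 = 1449
  Σ(broken) = 3665 kJ
Bonds formed (products):
  C=O: 4 × 773 = 3092
  O-H: 4 × 445 = 1780
  Σ(formed) = 4872 kJ
ΔH = Σ(broken) − Σ(formed) = 3665 − 4872 = −1207 kJ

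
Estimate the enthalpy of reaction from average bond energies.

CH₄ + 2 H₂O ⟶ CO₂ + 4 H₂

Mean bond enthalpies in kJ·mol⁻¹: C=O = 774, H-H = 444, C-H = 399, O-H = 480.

Bonds broken (reactants):
  C-H: 4 × 399 = 1596
  O-H: 4 × 480 = 1920
  Σ(broken) = 3516 kJ
Bonds formed (products):
  C=O: 2 × 774 = 1548
  H-H: 4 × 444 = 1776
  Σ(formed) = 3324 kJ
ΔH = Σ(broken) − Σ(formed) = 3516 − 3324 = +192 kJ

ΔH ≈ +192 kJ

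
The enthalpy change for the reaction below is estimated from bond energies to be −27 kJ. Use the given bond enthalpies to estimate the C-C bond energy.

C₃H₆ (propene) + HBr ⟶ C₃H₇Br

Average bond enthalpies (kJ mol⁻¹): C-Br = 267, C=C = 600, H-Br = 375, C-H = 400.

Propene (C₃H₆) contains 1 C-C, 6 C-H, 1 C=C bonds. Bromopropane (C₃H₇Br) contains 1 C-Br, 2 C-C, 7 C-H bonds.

Let D be the C-C bond energy.
Σ(broken) = 1×D + 6×400 + 1×600 + 1×375 = 3375 + D
Σ(formed) = 1×267 + 2×D + 7×400 = 3067 + 2D
ΔH = Σ(broken) − Σ(formed) = (3375 + D) − (3067 + 2D) = +308 − D
Setting this equal to −27 kJ gives D = 335 kJ/mol.

D(C-C) ≈ 335 kJ/mol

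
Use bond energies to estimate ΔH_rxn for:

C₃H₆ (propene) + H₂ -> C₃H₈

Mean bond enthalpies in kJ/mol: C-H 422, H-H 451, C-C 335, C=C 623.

Bonds broken (reactants):
  C-C: 1 × 335 = 335
  C-H: 6 × 422 = 2532
  C=C: 1 × 623 = 623
  H-H: 1 × 451 = 451
  Σ(broken) = 3941 kJ
Bonds formed (products):
  C-C: 2 × 335 = 670
  C-H: 8 × 422 = 3376
  Σ(formed) = 4046 kJ
ΔH = Σ(broken) − Σ(formed) = 3941 − 4046 = −105 kJ

ΔH ≈ −105 kJ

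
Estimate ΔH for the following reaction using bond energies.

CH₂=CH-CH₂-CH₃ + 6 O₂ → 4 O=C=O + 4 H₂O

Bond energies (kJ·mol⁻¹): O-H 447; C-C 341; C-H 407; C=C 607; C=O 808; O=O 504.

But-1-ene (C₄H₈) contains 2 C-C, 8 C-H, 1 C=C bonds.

ΔH ≈ −2471 kJ

Bonds broken (reactants):
  C-C: 2 × 341 = 682
  C-H: 8 × 407 = 3256
  C=C: 1 × 607 = 607
  O=O: 6 × 504 = 3024
  Σ(broken) = 7569 kJ
Bonds formed (products):
  C=O: 8 × 808 = 6464
  O-H: 8 × 447 = 3576
  Σ(formed) = 10040 kJ
ΔH = Σ(broken) − Σ(formed) = 7569 − 10040 = −2471 kJ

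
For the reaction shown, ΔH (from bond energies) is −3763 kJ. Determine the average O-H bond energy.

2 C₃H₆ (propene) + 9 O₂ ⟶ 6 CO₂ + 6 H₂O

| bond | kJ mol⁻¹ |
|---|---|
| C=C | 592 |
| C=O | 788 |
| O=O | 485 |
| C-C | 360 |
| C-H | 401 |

D(O-H) ≈ 449 kJ/mol

Let D be the O-H bond energy.
Σ(broken) = 2×360 + 12×401 + 2×592 + 9×485 = 11081
Σ(formed) = 12×788 + 12×D = 9456 + 12D
ΔH = Σ(broken) − Σ(formed) = (11081) − (9456 + 12D) = +1625 − 12D
Setting this equal to −3763 kJ gives 12D = 5388, so D = 449 kJ/mol.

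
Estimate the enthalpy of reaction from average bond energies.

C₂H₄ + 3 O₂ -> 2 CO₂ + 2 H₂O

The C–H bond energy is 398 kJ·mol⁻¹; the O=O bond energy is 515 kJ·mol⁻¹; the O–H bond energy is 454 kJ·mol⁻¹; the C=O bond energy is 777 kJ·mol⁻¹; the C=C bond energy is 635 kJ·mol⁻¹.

Bonds broken (reactants):
  C–H: 4 × 398 = 1592
  C=C: 1 × 635 = 635
  O=O: 3 × 515 = 1545
  Σ(broken) = 3772 kJ
Bonds formed (products):
  C=O: 4 × 777 = 3108
  O–H: 4 × 454 = 1816
  Σ(formed) = 4924 kJ
ΔH = Σ(broken) − Σ(formed) = 3772 − 4924 = −1152 kJ

ΔH ≈ −1152 kJ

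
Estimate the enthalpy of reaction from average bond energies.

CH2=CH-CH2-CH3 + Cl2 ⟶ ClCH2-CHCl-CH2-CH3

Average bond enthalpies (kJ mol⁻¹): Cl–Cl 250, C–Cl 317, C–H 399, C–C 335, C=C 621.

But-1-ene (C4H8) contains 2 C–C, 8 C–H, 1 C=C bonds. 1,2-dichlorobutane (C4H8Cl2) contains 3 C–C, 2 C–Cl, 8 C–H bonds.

Bonds broken (reactants):
  C–C: 2 × 335 = 670
  C–H: 8 × 399 = 3192
  C=C: 1 × 621 = 621
  Cl–Cl: 1 × 250 = 250
  Σ(broken) = 4733 kJ
Bonds formed (products):
  C–C: 3 × 335 = 1005
  C–Cl: 2 × 317 = 634
  C–H: 8 × 399 = 3192
  Σ(formed) = 4831 kJ
ΔH = Σ(broken) − Σ(formed) = 4733 − 4831 = −98 kJ

ΔH ≈ −98 kJ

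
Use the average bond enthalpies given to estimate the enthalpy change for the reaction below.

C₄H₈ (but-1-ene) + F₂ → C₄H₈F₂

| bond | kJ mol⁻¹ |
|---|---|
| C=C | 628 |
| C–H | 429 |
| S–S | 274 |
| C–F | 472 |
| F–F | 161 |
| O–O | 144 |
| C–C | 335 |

Bonds broken (reactants):
  C–C: 2 × 335 = 670
  C–H: 8 × 429 = 3432
  C=C: 1 × 628 = 628
  F–F: 1 × 161 = 161
  Σ(broken) = 4891 kJ
Bonds formed (products):
  C–C: 3 × 335 = 1005
  C–F: 2 × 472 = 944
  C–H: 8 × 429 = 3432
  Σ(formed) = 5381 kJ
ΔH = Σ(broken) − Σ(formed) = 4891 − 5381 = −490 kJ

ΔH ≈ −490 kJ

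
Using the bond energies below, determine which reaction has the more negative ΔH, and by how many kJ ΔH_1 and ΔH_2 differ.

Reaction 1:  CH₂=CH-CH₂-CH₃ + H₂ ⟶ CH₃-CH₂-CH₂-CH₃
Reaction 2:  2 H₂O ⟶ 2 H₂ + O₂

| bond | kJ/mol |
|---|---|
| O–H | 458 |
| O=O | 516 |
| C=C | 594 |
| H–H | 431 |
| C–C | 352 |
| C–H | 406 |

Reaction 1, by 593 kJ

Reaction 1:
  Bonds broken (reactants):
    C–C: 2 × 352 = 704
    C–H: 8 × 406 = 3248
    C=C: 1 × 594 = 594
    H–H: 1 × 431 = 431
    Σ(broken) = 4977 kJ
  Bonds formed (products):
    C–C: 3 × 352 = 1056
    C–H: 10 × 406 = 4060
    Σ(formed) = 5116 kJ
  ΔH_1 = 4977 − 5116 = −139 kJ
Reaction 2:
  Bonds broken (reactants):
    O–H: 4 × 458 = 1832
    Σ(broken) = 1832 kJ
  Bonds formed (products):
    H–H: 2 × 431 = 862
    O=O: 1 × 516 = 516
    Σ(formed) = 1378 kJ
  ΔH_2 = 1832 − 1378 = +454 kJ
ΔH_1 − ΔH_2 = −593 kJ, so reaction 1 has the more negative ΔH; |ΔH_1 − ΔH_2| = 593 kJ.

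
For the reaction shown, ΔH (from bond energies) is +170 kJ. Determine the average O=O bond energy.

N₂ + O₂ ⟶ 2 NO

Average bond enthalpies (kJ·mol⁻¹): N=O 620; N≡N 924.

Let D be the O=O bond energy.
Σ(broken) = 1×924 + 1×D = 924 + D
Σ(formed) = 2×620 = 1240
ΔH = Σ(broken) − Σ(formed) = (924 + D) − (1240) = −316 + D
Setting this equal to +170 kJ gives D = 486 kJ/mol.

D(O=O) ≈ 486 kJ/mol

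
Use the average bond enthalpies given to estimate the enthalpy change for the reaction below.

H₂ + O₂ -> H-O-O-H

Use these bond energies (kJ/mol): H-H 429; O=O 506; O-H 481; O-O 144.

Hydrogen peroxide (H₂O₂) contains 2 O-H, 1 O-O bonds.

Bonds broken (reactants):
  H-H: 1 × 429 = 429
  O=O: 1 × 506 = 506
  Σ(broken) = 935 kJ
Bonds formed (products):
  O-H: 2 × 481 = 962
  O-O: 1 × 144 = 144
  Σ(formed) = 1106 kJ
ΔH = Σ(broken) − Σ(formed) = 935 − 1106 = −171 kJ

ΔH ≈ −171 kJ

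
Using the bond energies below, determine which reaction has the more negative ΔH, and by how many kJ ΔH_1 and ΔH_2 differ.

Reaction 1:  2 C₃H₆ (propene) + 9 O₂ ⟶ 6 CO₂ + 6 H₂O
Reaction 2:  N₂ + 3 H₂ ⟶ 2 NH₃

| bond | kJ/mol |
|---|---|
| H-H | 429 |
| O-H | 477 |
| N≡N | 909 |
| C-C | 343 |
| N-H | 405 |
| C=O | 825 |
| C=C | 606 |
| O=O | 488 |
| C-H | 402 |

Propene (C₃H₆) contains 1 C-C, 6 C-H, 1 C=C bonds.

Reaction 1:
  Bonds broken (reactants):
    C-C: 2 × 343 = 686
    C-H: 12 × 402 = 4824
    C=C: 2 × 606 = 1212
    O=O: 9 × 488 = 4392
    Σ(broken) = 11114 kJ
  Bonds formed (products):
    C=O: 12 × 825 = 9900
    O-H: 12 × 477 = 5724
    Σ(formed) = 15624 kJ
  ΔH_1 = 11114 − 15624 = −4510 kJ
Reaction 2:
  Bonds broken (reactants):
    H-H: 3 × 429 = 1287
    N≡N: 1 × 909 = 909
    Σ(broken) = 2196 kJ
  Bonds formed (products):
    N-H: 6 × 405 = 2430
    Σ(formed) = 2430 kJ
  ΔH_2 = 2196 − 2430 = −234 kJ
ΔH_1 − ΔH_2 = −4276 kJ, so reaction 1 has the more negative ΔH; |ΔH_1 − ΔH_2| = 4276 kJ.

Reaction 1, by 4276 kJ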